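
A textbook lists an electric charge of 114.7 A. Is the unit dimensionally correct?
No

electric charge has SI base units: A * s
A does NOT reduce to A * s; a valid unit for electric charge would be e.g. C.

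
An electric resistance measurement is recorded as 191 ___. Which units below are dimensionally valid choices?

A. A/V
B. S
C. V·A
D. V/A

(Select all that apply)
D

electric resistance has SI base units: kg * m^2 / (A^2 * s^3)

Checking each option against kg * m^2 / (A^2 * s^3):
  A. A/V: ✗ does not match
  B. S: ✗ does not match
  C. V·A: ✗ does not match
  D. V/A: ✓ matches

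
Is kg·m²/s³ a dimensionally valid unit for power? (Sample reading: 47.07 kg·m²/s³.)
Yes

power has SI base units: kg * m^2 / s^3
kg·m²/s³ reduces to the same SI base units, so it is a valid unit for power.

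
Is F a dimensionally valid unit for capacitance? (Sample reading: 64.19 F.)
Yes

capacitance has SI base units: A^2 * s^4 / (kg * m^2)
F reduces to the same SI base units, so it is a valid unit for capacitance.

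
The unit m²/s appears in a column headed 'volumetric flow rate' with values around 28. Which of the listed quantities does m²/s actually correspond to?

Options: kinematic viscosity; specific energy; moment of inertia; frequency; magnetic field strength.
kinematic viscosity

volumetric flow rate should have units dimensionally equivalent to m^3 / s (e.g. m³/s).
The given unit 'm²/s' reduces to m^2 / s. Of the listed options, that is the dimensionality of kinematic viscosity.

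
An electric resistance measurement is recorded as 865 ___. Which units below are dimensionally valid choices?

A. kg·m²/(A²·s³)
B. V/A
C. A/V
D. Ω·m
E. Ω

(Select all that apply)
A, B, E

electric resistance has SI base units: kg * m^2 / (A^2 * s^3)

Checking each option against kg * m^2 / (A^2 * s^3):
  A. kg·m²/(A²·s³): ✓ matches
  B. V/A: ✓ matches
  C. A/V: ✗ does not match
  D. Ω·m: ✗ does not match
  E. Ω: ✓ matches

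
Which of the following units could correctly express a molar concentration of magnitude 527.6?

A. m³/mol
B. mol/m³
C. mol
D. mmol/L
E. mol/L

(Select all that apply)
B, D, E

molar concentration has SI base units: mol / m^3

Checking each option against mol / m^3:
  A. m³/mol: ✗ does not match
  B. mol/m³: ✓ matches
  C. mol: ✗ does not match
  D. mmol/L: ✓ matches
  E. mol/L: ✓ matches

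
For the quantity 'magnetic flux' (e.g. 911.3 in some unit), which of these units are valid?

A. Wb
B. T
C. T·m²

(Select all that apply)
A, C

magnetic flux has SI base units: kg * m^2 / (A * s^2)

Checking each option against kg * m^2 / (A * s^2):
  A. Wb: ✓ matches
  B. T: ✗ does not match
  C. T·m²: ✓ matches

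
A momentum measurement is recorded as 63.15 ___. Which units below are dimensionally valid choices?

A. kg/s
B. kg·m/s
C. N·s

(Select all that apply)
B, C

momentum has SI base units: kg * m / s

Checking each option against kg * m / s:
  A. kg/s: ✗ does not match
  B. kg·m/s: ✓ matches
  C. N·s: ✓ matches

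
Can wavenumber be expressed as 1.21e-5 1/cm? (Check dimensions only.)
Yes

wavenumber has SI base units: 1 / m
1/cm reduces to the same SI base units, so it is a valid unit for wavenumber.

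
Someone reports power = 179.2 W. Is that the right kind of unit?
Yes

power has SI base units: kg * m^2 / s^3
W reduces to the same SI base units, so it is a valid unit for power.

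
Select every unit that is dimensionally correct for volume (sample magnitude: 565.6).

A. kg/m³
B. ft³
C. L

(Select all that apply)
B, C

volume has SI base units: m^3

Checking each option against m^3:
  A. kg/m³: ✗ does not match
  B. ft³: ✓ matches
  C. L: ✓ matches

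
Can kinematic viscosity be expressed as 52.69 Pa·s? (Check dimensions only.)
No

kinematic viscosity has SI base units: m^2 / s
Pa·s does NOT reduce to m^2 / s; a valid unit for kinematic viscosity would be e.g. m²/s.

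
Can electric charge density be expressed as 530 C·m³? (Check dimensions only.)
No

electric charge density has SI base units: A * s / m^3
C·m³ does NOT reduce to A * s / m^3; a valid unit for electric charge density would be e.g. C/m³.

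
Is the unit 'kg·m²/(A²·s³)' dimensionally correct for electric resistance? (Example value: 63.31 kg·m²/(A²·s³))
Yes

electric resistance has SI base units: kg * m^2 / (A^2 * s^3)
kg·m²/(A²·s³) reduces to the same SI base units, so it is a valid unit for electric resistance.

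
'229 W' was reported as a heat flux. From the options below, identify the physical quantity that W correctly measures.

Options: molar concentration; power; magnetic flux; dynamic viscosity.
power

heat flux should have units dimensionally equivalent to kg / s^3 (e.g. W/m²).
The given unit 'W' reduces to kg * m^2 / s^3. Of the listed options, that is the dimensionality of power.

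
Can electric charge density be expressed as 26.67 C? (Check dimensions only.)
No

electric charge density has SI base units: A * s / m^3
C does NOT reduce to A * s / m^3; a valid unit for electric charge density would be e.g. C/m³.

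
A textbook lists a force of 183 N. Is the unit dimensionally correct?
Yes

force has SI base units: kg * m / s^2
N reduces to the same SI base units, so it is a valid unit for force.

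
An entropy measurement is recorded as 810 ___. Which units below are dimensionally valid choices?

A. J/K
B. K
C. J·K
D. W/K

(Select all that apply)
A

entropy has SI base units: kg * m^2 / (s^2 * K)

Checking each option against kg * m^2 / (s^2 * K):
  A. J/K: ✓ matches
  B. K: ✗ does not match
  C. J·K: ✗ does not match
  D. W/K: ✗ does not match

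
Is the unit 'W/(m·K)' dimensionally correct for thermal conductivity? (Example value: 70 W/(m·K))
Yes

thermal conductivity has SI base units: kg * m / (s^3 * K)
W/(m·K) reduces to the same SI base units, so it is a valid unit for thermal conductivity.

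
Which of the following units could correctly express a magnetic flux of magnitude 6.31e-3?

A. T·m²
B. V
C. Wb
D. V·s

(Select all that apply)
A, C, D

magnetic flux has SI base units: kg * m^2 / (A * s^2)

Checking each option against kg * m^2 / (A * s^2):
  A. T·m²: ✓ matches
  B. V: ✗ does not match
  C. Wb: ✓ matches
  D. V·s: ✓ matches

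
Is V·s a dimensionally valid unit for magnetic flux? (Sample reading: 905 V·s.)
Yes

magnetic flux has SI base units: kg * m^2 / (A * s^2)
V·s reduces to the same SI base units, so it is a valid unit for magnetic flux.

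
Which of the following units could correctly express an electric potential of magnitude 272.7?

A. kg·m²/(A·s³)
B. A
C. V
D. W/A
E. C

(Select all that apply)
A, C, D

electric potential has SI base units: kg * m^2 / (A * s^3)

Checking each option against kg * m^2 / (A * s^3):
  A. kg·m²/(A·s³): ✓ matches
  B. A: ✗ does not match
  C. V: ✓ matches
  D. W/A: ✓ matches
  E. C: ✗ does not match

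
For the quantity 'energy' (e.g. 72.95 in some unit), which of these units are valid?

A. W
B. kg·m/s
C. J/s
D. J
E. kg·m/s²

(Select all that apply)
D

energy has SI base units: kg * m^2 / s^2

Checking each option against kg * m^2 / s^2:
  A. W: ✗ does not match
  B. kg·m/s: ✗ does not match
  C. J/s: ✗ does not match
  D. J: ✓ matches
  E. kg·m/s²: ✗ does not match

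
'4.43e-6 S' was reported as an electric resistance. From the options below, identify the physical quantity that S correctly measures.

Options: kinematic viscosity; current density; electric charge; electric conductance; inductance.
electric conductance

electric resistance should have units dimensionally equivalent to kg * m^2 / (A^2 * s^3) (e.g. Ω).
The given unit 'S' reduces to A^2 * s^3 / (kg * m^2). Of the listed options, that is the dimensionality of electric conductance.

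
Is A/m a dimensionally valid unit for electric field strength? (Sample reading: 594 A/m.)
No

electric field strength has SI base units: kg * m / (A * s^3)
A/m does NOT reduce to kg * m / (A * s^3); a valid unit for electric field strength would be e.g. V/m.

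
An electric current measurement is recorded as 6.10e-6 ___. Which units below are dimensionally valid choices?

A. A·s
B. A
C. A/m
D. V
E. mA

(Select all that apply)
B, E

electric current has SI base units: A

Checking each option against A:
  A. A·s: ✗ does not match
  B. A: ✓ matches
  C. A/m: ✗ does not match
  D. V: ✗ does not match
  E. mA: ✓ matches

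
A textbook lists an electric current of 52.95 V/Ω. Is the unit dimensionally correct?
Yes

electric current has SI base units: A
V/Ω reduces to the same SI base units, so it is a valid unit for electric current.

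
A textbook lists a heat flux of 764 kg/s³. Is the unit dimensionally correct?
Yes

heat flux has SI base units: kg / s^3
kg/s³ reduces to the same SI base units, so it is a valid unit for heat flux.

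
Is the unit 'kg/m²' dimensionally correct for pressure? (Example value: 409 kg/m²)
No

pressure has SI base units: kg / (m * s^2)
kg/m² does NOT reduce to kg / (m * s^2); a valid unit for pressure would be e.g. Pa.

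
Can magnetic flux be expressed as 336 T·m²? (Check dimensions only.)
Yes

magnetic flux has SI base units: kg * m^2 / (A * s^2)
T·m² reduces to the same SI base units, so it is a valid unit for magnetic flux.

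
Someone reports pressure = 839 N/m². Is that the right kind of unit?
Yes

pressure has SI base units: kg / (m * s^2)
N/m² reduces to the same SI base units, so it is a valid unit for pressure.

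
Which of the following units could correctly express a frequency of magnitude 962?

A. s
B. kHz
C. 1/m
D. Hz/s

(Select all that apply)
B

frequency has SI base units: 1 / s

Checking each option against 1 / s:
  A. s: ✗ does not match
  B. kHz: ✓ matches
  C. 1/m: ✗ does not match
  D. Hz/s: ✗ does not match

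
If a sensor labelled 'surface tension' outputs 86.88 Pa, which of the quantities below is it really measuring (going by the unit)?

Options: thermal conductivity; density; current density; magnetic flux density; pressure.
pressure

surface tension should have units dimensionally equivalent to kg / s^2 (e.g. N/m).
The given unit 'Pa' reduces to kg / (m * s^2). Of the listed options, that is the dimensionality of pressure.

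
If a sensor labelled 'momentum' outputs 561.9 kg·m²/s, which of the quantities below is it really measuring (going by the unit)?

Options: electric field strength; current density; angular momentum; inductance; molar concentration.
angular momentum

momentum should have units dimensionally equivalent to kg * m / s (e.g. kg·m/s).
The given unit 'kg·m²/s' reduces to kg * m^2 / s. Of the listed options, that is the dimensionality of angular momentum.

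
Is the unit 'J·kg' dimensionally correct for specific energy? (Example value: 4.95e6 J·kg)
No

specific energy has SI base units: m^2 / s^2
J·kg does NOT reduce to m^2 / s^2; a valid unit for specific energy would be e.g. J/kg.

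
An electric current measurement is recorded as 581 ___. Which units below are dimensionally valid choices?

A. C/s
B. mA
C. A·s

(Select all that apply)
A, B

electric current has SI base units: A

Checking each option against A:
  A. C/s: ✓ matches
  B. mA: ✓ matches
  C. A·s: ✗ does not match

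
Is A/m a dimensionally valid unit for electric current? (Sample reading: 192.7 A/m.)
No

electric current has SI base units: A
A/m does NOT reduce to A; a valid unit for electric current would be e.g. A.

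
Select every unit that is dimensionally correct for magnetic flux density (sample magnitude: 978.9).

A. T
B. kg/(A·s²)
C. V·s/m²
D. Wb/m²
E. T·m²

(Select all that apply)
A, B, C, D

magnetic flux density has SI base units: kg / (A * s^2)

Checking each option against kg / (A * s^2):
  A. T: ✓ matches
  B. kg/(A·s²): ✓ matches
  C. V·s/m²: ✓ matches
  D. Wb/m²: ✓ matches
  E. T·m²: ✗ does not match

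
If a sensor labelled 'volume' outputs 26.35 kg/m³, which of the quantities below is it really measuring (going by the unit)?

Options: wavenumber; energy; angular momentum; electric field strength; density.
density

volume should have units dimensionally equivalent to m^3 (e.g. m³).
The given unit 'kg/m³' reduces to kg / m^3. Of the listed options, that is the dimensionality of density.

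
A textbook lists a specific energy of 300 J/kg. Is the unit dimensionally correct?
Yes

specific energy has SI base units: m^2 / s^2
J/kg reduces to the same SI base units, so it is a valid unit for specific energy.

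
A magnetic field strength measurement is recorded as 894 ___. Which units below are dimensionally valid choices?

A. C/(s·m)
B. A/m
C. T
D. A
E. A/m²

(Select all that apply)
A, B

magnetic field strength has SI base units: A / m

Checking each option against A / m:
  A. C/(s·m): ✓ matches
  B. A/m: ✓ matches
  C. T: ✗ does not match
  D. A: ✗ does not match
  E. A/m²: ✗ does not match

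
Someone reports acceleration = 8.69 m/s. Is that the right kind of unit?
No

acceleration has SI base units: m / s^2
m/s does NOT reduce to m / s^2; a valid unit for acceleration would be e.g. m/s².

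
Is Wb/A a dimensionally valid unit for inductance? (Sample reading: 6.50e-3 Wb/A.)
Yes

inductance has SI base units: kg * m^2 / (A^2 * s^2)
Wb/A reduces to the same SI base units, so it is a valid unit for inductance.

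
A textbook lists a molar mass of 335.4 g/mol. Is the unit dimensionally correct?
Yes

molar mass has SI base units: kg / mol
g/mol reduces to the same SI base units, so it is a valid unit for molar mass.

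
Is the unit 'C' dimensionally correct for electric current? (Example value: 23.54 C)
No

electric current has SI base units: A
C does NOT reduce to A; a valid unit for electric current would be e.g. A.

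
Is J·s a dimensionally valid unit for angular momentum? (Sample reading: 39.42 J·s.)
Yes

angular momentum has SI base units: kg * m^2 / s
J·s reduces to the same SI base units, so it is a valid unit for angular momentum.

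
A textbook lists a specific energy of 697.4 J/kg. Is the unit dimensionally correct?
Yes

specific energy has SI base units: m^2 / s^2
J/kg reduces to the same SI base units, so it is a valid unit for specific energy.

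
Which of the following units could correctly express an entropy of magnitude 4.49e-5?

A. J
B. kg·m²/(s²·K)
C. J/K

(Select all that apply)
B, C

entropy has SI base units: kg * m^2 / (s^2 * K)

Checking each option against kg * m^2 / (s^2 * K):
  A. J: ✗ does not match
  B. kg·m²/(s²·K): ✓ matches
  C. J/K: ✓ matches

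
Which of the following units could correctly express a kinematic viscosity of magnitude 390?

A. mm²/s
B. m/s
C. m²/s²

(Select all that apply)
A

kinematic viscosity has SI base units: m^2 / s

Checking each option against m^2 / s:
  A. mm²/s: ✓ matches
  B. m/s: ✗ does not match
  C. m²/s²: ✗ does not match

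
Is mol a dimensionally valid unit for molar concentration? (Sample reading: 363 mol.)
No

molar concentration has SI base units: mol / m^3
mol does NOT reduce to mol / m^3; a valid unit for molar concentration would be e.g. mol/m³.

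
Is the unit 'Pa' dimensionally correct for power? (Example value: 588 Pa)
No

power has SI base units: kg * m^2 / s^3
Pa does NOT reduce to kg * m^2 / s^3; a valid unit for power would be e.g. W.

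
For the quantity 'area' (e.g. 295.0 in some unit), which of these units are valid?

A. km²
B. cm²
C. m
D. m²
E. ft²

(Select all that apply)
A, B, D, E

area has SI base units: m^2

Checking each option against m^2:
  A. km²: ✓ matches
  B. cm²: ✓ matches
  C. m: ✗ does not match
  D. m²: ✓ matches
  E. ft²: ✓ matches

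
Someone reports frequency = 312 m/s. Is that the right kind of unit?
No

frequency has SI base units: 1 / s
m/s does NOT reduce to 1 / s; a valid unit for frequency would be e.g. Hz.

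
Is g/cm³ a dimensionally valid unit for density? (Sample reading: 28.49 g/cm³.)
Yes

density has SI base units: kg / m^3
g/cm³ reduces to the same SI base units, so it is a valid unit for density.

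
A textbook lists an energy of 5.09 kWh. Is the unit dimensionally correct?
Yes

energy has SI base units: kg * m^2 / s^2
kWh reduces to the same SI base units, so it is a valid unit for energy.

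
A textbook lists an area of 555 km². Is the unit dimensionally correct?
Yes

area has SI base units: m^2
km² reduces to the same SI base units, so it is a valid unit for area.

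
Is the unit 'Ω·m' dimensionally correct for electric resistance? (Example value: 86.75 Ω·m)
No

electric resistance has SI base units: kg * m^2 / (A^2 * s^3)
Ω·m does NOT reduce to kg * m^2 / (A^2 * s^3); a valid unit for electric resistance would be e.g. Ω.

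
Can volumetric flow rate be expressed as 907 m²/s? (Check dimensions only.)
No

volumetric flow rate has SI base units: m^3 / s
m²/s does NOT reduce to m^3 / s; a valid unit for volumetric flow rate would be e.g. m³/s.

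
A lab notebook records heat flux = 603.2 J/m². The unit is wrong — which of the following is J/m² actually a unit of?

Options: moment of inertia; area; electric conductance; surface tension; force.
surface tension

heat flux should have units dimensionally equivalent to kg / s^3 (e.g. W/m²).
The given unit 'J/m²' reduces to kg / s^2. Of the listed options, that is the dimensionality of surface tension.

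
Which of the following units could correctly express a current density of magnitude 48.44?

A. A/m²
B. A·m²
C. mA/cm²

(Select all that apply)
A, C

current density has SI base units: A / m^2

Checking each option against A / m^2:
  A. A/m²: ✓ matches
  B. A·m²: ✗ does not match
  C. mA/cm²: ✓ matches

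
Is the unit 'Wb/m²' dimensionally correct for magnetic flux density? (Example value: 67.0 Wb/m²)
Yes

magnetic flux density has SI base units: kg / (A * s^2)
Wb/m² reduces to the same SI base units, so it is a valid unit for magnetic flux density.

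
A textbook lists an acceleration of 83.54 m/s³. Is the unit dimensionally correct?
No

acceleration has SI base units: m / s^2
m/s³ does NOT reduce to m / s^2; a valid unit for acceleration would be e.g. m/s².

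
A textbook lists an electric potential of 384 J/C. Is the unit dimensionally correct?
Yes

electric potential has SI base units: kg * m^2 / (A * s^3)
J/C reduces to the same SI base units, so it is a valid unit for electric potential.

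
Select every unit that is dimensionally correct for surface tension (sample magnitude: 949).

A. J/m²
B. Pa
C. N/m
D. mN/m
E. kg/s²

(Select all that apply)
A, C, D, E

surface tension has SI base units: kg / s^2

Checking each option against kg / s^2:
  A. J/m²: ✓ matches
  B. Pa: ✗ does not match
  C. N/m: ✓ matches
  D. mN/m: ✓ matches
  E. kg/s²: ✓ matches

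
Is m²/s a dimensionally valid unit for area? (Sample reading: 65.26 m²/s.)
No

area has SI base units: m^2
m²/s does NOT reduce to m^2; a valid unit for area would be e.g. m².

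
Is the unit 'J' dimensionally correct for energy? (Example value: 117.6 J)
Yes

energy has SI base units: kg * m^2 / s^2
J reduces to the same SI base units, so it is a valid unit for energy.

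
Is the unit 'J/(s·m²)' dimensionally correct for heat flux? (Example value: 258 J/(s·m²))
Yes

heat flux has SI base units: kg / s^3
J/(s·m²) reduces to the same SI base units, so it is a valid unit for heat flux.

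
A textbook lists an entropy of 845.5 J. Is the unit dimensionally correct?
No

entropy has SI base units: kg * m^2 / (s^2 * K)
J does NOT reduce to kg * m^2 / (s^2 * K); a valid unit for entropy would be e.g. J/K.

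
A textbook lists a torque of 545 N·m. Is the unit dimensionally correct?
Yes

torque has SI base units: kg * m^2 / s^2
N·m reduces to the same SI base units, so it is a valid unit for torque.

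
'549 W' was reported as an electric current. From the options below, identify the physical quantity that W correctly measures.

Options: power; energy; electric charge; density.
power

electric current should have units dimensionally equivalent to A (e.g. A).
The given unit 'W' reduces to kg * m^2 / s^3. Of the listed options, that is the dimensionality of power.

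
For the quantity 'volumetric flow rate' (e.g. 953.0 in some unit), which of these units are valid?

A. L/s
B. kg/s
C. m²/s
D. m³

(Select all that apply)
A

volumetric flow rate has SI base units: m^3 / s

Checking each option against m^3 / s:
  A. L/s: ✓ matches
  B. kg/s: ✗ does not match
  C. m²/s: ✗ does not match
  D. m³: ✗ does not match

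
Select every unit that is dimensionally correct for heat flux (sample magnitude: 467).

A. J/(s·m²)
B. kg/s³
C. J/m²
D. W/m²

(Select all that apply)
A, B, D

heat flux has SI base units: kg / s^3

Checking each option against kg / s^3:
  A. J/(s·m²): ✓ matches
  B. kg/s³: ✓ matches
  C. J/m²: ✗ does not match
  D. W/m²: ✓ matches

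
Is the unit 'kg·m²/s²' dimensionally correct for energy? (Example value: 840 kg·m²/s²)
Yes

energy has SI base units: kg * m^2 / s^2
kg·m²/s² reduces to the same SI base units, so it is a valid unit for energy.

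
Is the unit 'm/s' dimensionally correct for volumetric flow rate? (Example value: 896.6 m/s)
No

volumetric flow rate has SI base units: m^3 / s
m/s does NOT reduce to m^3 / s; a valid unit for volumetric flow rate would be e.g. m³/s.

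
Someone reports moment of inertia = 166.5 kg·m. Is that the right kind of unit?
No

moment of inertia has SI base units: kg * m^2
kg·m does NOT reduce to kg * m^2; a valid unit for moment of inertia would be e.g. kg·m².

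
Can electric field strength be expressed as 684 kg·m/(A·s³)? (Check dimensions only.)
Yes

electric field strength has SI base units: kg * m / (A * s^3)
kg·m/(A·s³) reduces to the same SI base units, so it is a valid unit for electric field strength.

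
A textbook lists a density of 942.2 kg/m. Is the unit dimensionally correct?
No

density has SI base units: kg / m^3
kg/m does NOT reduce to kg / m^3; a valid unit for density would be e.g. kg/m³.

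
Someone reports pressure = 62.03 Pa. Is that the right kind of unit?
Yes

pressure has SI base units: kg / (m * s^2)
Pa reduces to the same SI base units, so it is a valid unit for pressure.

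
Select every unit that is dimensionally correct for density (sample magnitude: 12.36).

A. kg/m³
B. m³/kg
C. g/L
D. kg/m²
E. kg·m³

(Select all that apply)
A, C

density has SI base units: kg / m^3

Checking each option against kg / m^3:
  A. kg/m³: ✓ matches
  B. m³/kg: ✗ does not match
  C. g/L: ✓ matches
  D. kg/m²: ✗ does not match
  E. kg·m³: ✗ does not match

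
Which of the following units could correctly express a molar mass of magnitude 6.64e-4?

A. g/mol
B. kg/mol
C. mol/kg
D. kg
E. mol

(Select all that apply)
A, B

molar mass has SI base units: kg / mol

Checking each option against kg / mol:
  A. g/mol: ✓ matches
  B. kg/mol: ✓ matches
  C. mol/kg: ✗ does not match
  D. kg: ✗ does not match
  E. mol: ✗ does not match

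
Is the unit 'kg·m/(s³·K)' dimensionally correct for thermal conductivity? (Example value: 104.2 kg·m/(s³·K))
Yes

thermal conductivity has SI base units: kg * m / (s^3 * K)
kg·m/(s³·K) reduces to the same SI base units, so it is a valid unit for thermal conductivity.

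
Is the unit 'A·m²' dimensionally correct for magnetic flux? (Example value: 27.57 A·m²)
No

magnetic flux has SI base units: kg * m^2 / (A * s^2)
A·m² does NOT reduce to kg * m^2 / (A * s^2); a valid unit for magnetic flux would be e.g. Wb.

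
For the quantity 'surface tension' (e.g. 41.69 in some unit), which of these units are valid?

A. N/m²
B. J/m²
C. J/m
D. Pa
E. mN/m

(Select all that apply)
B, E

surface tension has SI base units: kg / s^2

Checking each option against kg / s^2:
  A. N/m²: ✗ does not match
  B. J/m²: ✓ matches
  C. J/m: ✗ does not match
  D. Pa: ✗ does not match
  E. mN/m: ✓ matches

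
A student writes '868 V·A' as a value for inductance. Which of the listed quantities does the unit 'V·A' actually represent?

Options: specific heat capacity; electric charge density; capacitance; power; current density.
power

inductance should have units dimensionally equivalent to kg * m^2 / (A^2 * s^2) (e.g. H).
The given unit 'V·A' reduces to kg * m^2 / s^3. Of the listed options, that is the dimensionality of power.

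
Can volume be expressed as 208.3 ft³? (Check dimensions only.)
Yes

volume has SI base units: m^3
ft³ reduces to the same SI base units, so it is a valid unit for volume.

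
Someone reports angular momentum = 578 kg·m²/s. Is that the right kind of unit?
Yes

angular momentum has SI base units: kg * m^2 / s
kg·m²/s reduces to the same SI base units, so it is a valid unit for angular momentum.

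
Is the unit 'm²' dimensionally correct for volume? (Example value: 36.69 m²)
No

volume has SI base units: m^3
m² does NOT reduce to m^3; a valid unit for volume would be e.g. m³.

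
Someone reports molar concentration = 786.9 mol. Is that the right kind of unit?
No

molar concentration has SI base units: mol / m^3
mol does NOT reduce to mol / m^3; a valid unit for molar concentration would be e.g. mol/m³.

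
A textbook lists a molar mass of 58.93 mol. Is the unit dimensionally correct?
No

molar mass has SI base units: kg / mol
mol does NOT reduce to kg / mol; a valid unit for molar mass would be e.g. kg/mol.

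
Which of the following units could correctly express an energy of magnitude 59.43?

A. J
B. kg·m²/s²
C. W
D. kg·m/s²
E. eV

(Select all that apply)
A, B, E

energy has SI base units: kg * m^2 / s^2

Checking each option against kg * m^2 / s^2:
  A. J: ✓ matches
  B. kg·m²/s²: ✓ matches
  C. W: ✗ does not match
  D. kg·m/s²: ✗ does not match
  E. eV: ✓ matches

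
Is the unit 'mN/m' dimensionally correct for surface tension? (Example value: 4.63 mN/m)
Yes

surface tension has SI base units: kg / s^2
mN/m reduces to the same SI base units, so it is a valid unit for surface tension.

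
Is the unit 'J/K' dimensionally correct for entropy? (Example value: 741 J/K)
Yes

entropy has SI base units: kg * m^2 / (s^2 * K)
J/K reduces to the same SI base units, so it is a valid unit for entropy.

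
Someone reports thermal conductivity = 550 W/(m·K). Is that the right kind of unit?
Yes

thermal conductivity has SI base units: kg * m / (s^3 * K)
W/(m·K) reduces to the same SI base units, so it is a valid unit for thermal conductivity.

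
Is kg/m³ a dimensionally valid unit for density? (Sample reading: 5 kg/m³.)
Yes

density has SI base units: kg / m^3
kg/m³ reduces to the same SI base units, so it is a valid unit for density.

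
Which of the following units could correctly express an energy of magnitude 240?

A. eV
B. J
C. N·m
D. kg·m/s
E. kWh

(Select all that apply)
A, B, C, E

energy has SI base units: kg * m^2 / s^2

Checking each option against kg * m^2 / s^2:
  A. eV: ✓ matches
  B. J: ✓ matches
  C. N·m: ✓ matches
  D. kg·m/s: ✗ does not match
  E. kWh: ✓ matches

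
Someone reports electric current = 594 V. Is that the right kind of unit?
No

electric current has SI base units: A
V does NOT reduce to A; a valid unit for electric current would be e.g. A.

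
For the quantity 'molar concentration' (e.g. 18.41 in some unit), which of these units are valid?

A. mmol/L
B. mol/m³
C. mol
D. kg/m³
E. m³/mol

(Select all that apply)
A, B

molar concentration has SI base units: mol / m^3

Checking each option against mol / m^3:
  A. mmol/L: ✓ matches
  B. mol/m³: ✓ matches
  C. mol: ✗ does not match
  D. kg/m³: ✗ does not match
  E. m³/mol: ✗ does not match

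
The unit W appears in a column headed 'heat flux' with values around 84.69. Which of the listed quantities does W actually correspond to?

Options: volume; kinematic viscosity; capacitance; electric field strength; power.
power

heat flux should have units dimensionally equivalent to kg / s^3 (e.g. W/m²).
The given unit 'W' reduces to kg * m^2 / s^3. Of the listed options, that is the dimensionality of power.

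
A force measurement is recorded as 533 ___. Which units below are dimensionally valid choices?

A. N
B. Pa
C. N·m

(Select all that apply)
A

force has SI base units: kg * m / s^2

Checking each option against kg * m / s^2:
  A. N: ✓ matches
  B. Pa: ✗ does not match
  C. N·m: ✗ does not match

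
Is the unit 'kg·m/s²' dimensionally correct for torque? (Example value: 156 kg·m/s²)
No

torque has SI base units: kg * m^2 / s^2
kg·m/s² does NOT reduce to kg * m^2 / s^2; a valid unit for torque would be e.g. N·m.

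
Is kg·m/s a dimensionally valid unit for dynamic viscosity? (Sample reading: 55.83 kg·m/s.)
No

dynamic viscosity has SI base units: kg / (m * s)
kg·m/s does NOT reduce to kg / (m * s); a valid unit for dynamic viscosity would be e.g. Pa·s.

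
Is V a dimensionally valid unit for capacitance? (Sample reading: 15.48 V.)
No

capacitance has SI base units: A^2 * s^4 / (kg * m^2)
V does NOT reduce to A^2 * s^4 / (kg * m^2); a valid unit for capacitance would be e.g. F.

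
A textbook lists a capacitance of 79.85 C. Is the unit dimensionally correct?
No

capacitance has SI base units: A^2 * s^4 / (kg * m^2)
C does NOT reduce to A^2 * s^4 / (kg * m^2); a valid unit for capacitance would be e.g. F.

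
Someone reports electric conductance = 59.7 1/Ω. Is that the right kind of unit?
Yes

electric conductance has SI base units: A^2 * s^3 / (kg * m^2)
1/Ω reduces to the same SI base units, so it is a valid unit for electric conductance.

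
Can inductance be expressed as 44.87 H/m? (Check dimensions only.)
No

inductance has SI base units: kg * m^2 / (A^2 * s^2)
H/m does NOT reduce to kg * m^2 / (A^2 * s^2); a valid unit for inductance would be e.g. H.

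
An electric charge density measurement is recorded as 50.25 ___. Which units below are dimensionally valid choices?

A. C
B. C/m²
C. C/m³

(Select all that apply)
C

electric charge density has SI base units: A * s / m^3

Checking each option against A * s / m^3:
  A. C: ✗ does not match
  B. C/m²: ✗ does not match
  C. C/m³: ✓ matches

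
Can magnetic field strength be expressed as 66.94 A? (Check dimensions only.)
No

magnetic field strength has SI base units: A / m
A does NOT reduce to A / m; a valid unit for magnetic field strength would be e.g. A/m.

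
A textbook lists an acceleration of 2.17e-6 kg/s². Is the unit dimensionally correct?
No

acceleration has SI base units: m / s^2
kg/s² does NOT reduce to m / s^2; a valid unit for acceleration would be e.g. m/s².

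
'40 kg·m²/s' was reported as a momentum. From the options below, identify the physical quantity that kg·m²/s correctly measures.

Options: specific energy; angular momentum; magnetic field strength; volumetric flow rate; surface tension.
angular momentum

momentum should have units dimensionally equivalent to kg * m / s (e.g. kg·m/s).
The given unit 'kg·m²/s' reduces to kg * m^2 / s. Of the listed options, that is the dimensionality of angular momentum.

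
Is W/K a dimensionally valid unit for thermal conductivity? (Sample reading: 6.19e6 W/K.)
No

thermal conductivity has SI base units: kg * m / (s^3 * K)
W/K does NOT reduce to kg * m / (s^3 * K); a valid unit for thermal conductivity would be e.g. W/(m·K).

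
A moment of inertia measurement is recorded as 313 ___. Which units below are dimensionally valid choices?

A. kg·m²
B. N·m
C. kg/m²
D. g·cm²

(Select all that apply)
A, D

moment of inertia has SI base units: kg * m^2

Checking each option against kg * m^2:
  A. kg·m²: ✓ matches
  B. N·m: ✗ does not match
  C. kg/m²: ✗ does not match
  D. g·cm²: ✓ matches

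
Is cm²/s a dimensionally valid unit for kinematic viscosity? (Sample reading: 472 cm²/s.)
Yes

kinematic viscosity has SI base units: m^2 / s
cm²/s reduces to the same SI base units, so it is a valid unit for kinematic viscosity.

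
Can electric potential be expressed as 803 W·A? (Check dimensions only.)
No

electric potential has SI base units: kg * m^2 / (A * s^3)
W·A does NOT reduce to kg * m^2 / (A * s^3); a valid unit for electric potential would be e.g. V.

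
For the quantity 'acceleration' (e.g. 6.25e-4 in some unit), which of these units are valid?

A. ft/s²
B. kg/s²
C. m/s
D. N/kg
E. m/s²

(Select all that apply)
A, D, E

acceleration has SI base units: m / s^2

Checking each option against m / s^2:
  A. ft/s²: ✓ matches
  B. kg/s²: ✗ does not match
  C. m/s: ✗ does not match
  D. N/kg: ✓ matches
  E. m/s²: ✓ matches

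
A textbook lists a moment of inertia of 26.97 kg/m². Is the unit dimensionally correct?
No

moment of inertia has SI base units: kg * m^2
kg/m² does NOT reduce to kg * m^2; a valid unit for moment of inertia would be e.g. kg·m².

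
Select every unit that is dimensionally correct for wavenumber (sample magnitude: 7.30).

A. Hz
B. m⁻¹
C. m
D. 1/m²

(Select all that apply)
B

wavenumber has SI base units: 1 / m

Checking each option against 1 / m:
  A. Hz: ✗ does not match
  B. m⁻¹: ✓ matches
  C. m: ✗ does not match
  D. 1/m²: ✗ does not match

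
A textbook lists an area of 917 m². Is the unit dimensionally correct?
Yes

area has SI base units: m^2
m² reduces to the same SI base units, so it is a valid unit for area.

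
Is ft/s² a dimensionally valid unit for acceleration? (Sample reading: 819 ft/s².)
Yes

acceleration has SI base units: m / s^2
ft/s² reduces to the same SI base units, so it is a valid unit for acceleration.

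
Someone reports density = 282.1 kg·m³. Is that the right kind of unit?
No

density has SI base units: kg / m^3
kg·m³ does NOT reduce to kg / m^3; a valid unit for density would be e.g. kg/m³.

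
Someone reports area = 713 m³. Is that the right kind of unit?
No

area has SI base units: m^2
m³ does NOT reduce to m^2; a valid unit for area would be e.g. m².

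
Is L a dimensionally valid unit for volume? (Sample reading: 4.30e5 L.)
Yes

volume has SI base units: m^3
L reduces to the same SI base units, so it is a valid unit for volume.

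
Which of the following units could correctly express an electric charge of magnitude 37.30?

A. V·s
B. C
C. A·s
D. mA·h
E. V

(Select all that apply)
B, C, D

electric charge has SI base units: A * s

Checking each option against A * s:
  A. V·s: ✗ does not match
  B. C: ✓ matches
  C. A·s: ✓ matches
  D. mA·h: ✓ matches
  E. V: ✗ does not match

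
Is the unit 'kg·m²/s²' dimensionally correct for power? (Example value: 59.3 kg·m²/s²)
No

power has SI base units: kg * m^2 / s^3
kg·m²/s² does NOT reduce to kg * m^2 / s^3; a valid unit for power would be e.g. W.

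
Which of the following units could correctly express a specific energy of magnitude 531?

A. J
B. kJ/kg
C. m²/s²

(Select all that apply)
B, C

specific energy has SI base units: m^2 / s^2

Checking each option against m^2 / s^2:
  A. J: ✗ does not match
  B. kJ/kg: ✓ matches
  C. m²/s²: ✓ matches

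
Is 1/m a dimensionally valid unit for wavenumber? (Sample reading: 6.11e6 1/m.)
Yes

wavenumber has SI base units: 1 / m
1/m reduces to the same SI base units, so it is a valid unit for wavenumber.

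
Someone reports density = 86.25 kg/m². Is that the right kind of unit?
No

density has SI base units: kg / m^3
kg/m² does NOT reduce to kg / m^3; a valid unit for density would be e.g. kg/m³.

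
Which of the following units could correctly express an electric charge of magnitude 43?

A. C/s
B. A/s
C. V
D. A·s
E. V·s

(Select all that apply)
D

electric charge has SI base units: A * s

Checking each option against A * s:
  A. C/s: ✗ does not match
  B. A/s: ✗ does not match
  C. V: ✗ does not match
  D. A·s: ✓ matches
  E. V·s: ✗ does not match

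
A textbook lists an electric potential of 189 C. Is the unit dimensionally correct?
No

electric potential has SI base units: kg * m^2 / (A * s^3)
C does NOT reduce to kg * m^2 / (A * s^3); a valid unit for electric potential would be e.g. V.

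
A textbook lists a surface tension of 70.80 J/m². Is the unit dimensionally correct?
Yes

surface tension has SI base units: kg / s^2
J/m² reduces to the same SI base units, so it is a valid unit for surface tension.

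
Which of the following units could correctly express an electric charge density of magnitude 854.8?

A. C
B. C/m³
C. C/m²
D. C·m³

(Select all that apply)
B

electric charge density has SI base units: A * s / m^3

Checking each option against A * s / m^3:
  A. C: ✗ does not match
  B. C/m³: ✓ matches
  C. C/m²: ✗ does not match
  D. C·m³: ✗ does not match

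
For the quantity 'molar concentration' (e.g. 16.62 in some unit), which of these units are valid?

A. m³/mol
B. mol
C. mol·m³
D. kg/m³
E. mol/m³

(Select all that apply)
E

molar concentration has SI base units: mol / m^3

Checking each option against mol / m^3:
  A. m³/mol: ✗ does not match
  B. mol: ✗ does not match
  C. mol·m³: ✗ does not match
  D. kg/m³: ✗ does not match
  E. mol/m³: ✓ matches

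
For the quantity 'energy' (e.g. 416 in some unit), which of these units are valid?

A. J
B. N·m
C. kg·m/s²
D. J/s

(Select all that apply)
A, B

energy has SI base units: kg * m^2 / s^2

Checking each option against kg * m^2 / s^2:
  A. J: ✓ matches
  B. N·m: ✓ matches
  C. kg·m/s²: ✗ does not match
  D. J/s: ✗ does not match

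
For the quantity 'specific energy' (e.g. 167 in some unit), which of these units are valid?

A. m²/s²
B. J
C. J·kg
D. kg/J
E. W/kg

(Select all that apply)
A

specific energy has SI base units: m^2 / s^2

Checking each option against m^2 / s^2:
  A. m²/s²: ✓ matches
  B. J: ✗ does not match
  C. J·kg: ✗ does not match
  D. kg/J: ✗ does not match
  E. W/kg: ✗ does not match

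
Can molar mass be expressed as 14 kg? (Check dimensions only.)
No

molar mass has SI base units: kg / mol
kg does NOT reduce to kg / mol; a valid unit for molar mass would be e.g. kg/mol.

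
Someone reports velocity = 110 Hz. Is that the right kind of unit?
No

velocity has SI base units: m / s
Hz does NOT reduce to m / s; a valid unit for velocity would be e.g. m/s.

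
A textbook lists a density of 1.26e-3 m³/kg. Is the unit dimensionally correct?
No

density has SI base units: kg / m^3
m³/kg does NOT reduce to kg / m^3; a valid unit for density would be e.g. kg/m³.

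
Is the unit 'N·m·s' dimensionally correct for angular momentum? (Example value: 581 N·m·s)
Yes

angular momentum has SI base units: kg * m^2 / s
N·m·s reduces to the same SI base units, so it is a valid unit for angular momentum.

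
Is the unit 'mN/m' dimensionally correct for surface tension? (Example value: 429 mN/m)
Yes

surface tension has SI base units: kg / s^2
mN/m reduces to the same SI base units, so it is a valid unit for surface tension.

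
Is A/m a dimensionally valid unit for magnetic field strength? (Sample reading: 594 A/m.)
Yes

magnetic field strength has SI base units: A / m
A/m reduces to the same SI base units, so it is a valid unit for magnetic field strength.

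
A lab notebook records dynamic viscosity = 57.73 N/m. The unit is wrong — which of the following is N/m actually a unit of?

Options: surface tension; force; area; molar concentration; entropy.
surface tension

dynamic viscosity should have units dimensionally equivalent to kg / (m * s) (e.g. Pa·s).
The given unit 'N/m' reduces to kg / s^2. Of the listed options, that is the dimensionality of surface tension.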